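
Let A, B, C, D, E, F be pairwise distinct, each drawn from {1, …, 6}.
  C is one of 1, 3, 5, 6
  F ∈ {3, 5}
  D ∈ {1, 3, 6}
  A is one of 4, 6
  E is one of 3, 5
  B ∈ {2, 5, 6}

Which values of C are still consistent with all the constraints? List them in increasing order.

1, 6

The 6 variables draw from only 6 values {1, 2, 3, 4, 5, 6}, so each is used; only B can be 2, hence B = 2.
The 5 still-open variables together cover exactly {1, 3, 4, 5, 6} — 5 values for 5 variables — and 4 appears only in A's list, so A = 4.
E and F share exactly the 2 values {3, 5}; by pigeonhole those values go to them, so strike 3, 5 from C, D.
No further eliminations apply; C can still be any of 1, 6.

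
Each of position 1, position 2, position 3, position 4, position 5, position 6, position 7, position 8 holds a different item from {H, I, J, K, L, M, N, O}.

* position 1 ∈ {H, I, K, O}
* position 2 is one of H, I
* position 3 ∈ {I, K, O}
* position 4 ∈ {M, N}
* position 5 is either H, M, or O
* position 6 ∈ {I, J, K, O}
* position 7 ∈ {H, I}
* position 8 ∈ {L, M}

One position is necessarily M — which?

position 5

The 8 variables together cover exactly {H, I, J, K, L, M, N, O} — 8 values for 8 variables — and J appears only in position 6's list, so position 6 = J.
Among the 7 still-open variables, L fits only position 8 (and all 7 values in {H, I, K, L, M, N, O} must be used), so position 8 = L.
The 6 still-open variables draw from only 6 values {H, I, K, M, N, O}, so each is used; only position 4 can be N, hence position 4 = N.
Among the 5 still-open variables, M fits only position 5 (and all 5 values in {H, I, K, M, O} must be used), so position 5 = M.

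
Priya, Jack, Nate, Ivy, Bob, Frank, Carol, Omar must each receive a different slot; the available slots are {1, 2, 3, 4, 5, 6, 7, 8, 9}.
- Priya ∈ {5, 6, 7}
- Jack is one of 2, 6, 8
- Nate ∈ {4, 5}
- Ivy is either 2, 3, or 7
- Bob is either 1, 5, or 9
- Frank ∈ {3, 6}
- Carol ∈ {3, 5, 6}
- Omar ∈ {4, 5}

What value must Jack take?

Nate and Omar between them cover only {4, 5} — a naked pair. Remove those values from Priya, Bob, Carol.
Frank and Carol between them cover only {3, 6} — a naked pair. Remove those values from Priya, Jack, Ivy.
Priya must be 7 (only option left). Remove 7 from Ivy.
Ivy's domain is down to {2}, so Ivy = 2. So Jack can't be 2.
So Jack = 8.

8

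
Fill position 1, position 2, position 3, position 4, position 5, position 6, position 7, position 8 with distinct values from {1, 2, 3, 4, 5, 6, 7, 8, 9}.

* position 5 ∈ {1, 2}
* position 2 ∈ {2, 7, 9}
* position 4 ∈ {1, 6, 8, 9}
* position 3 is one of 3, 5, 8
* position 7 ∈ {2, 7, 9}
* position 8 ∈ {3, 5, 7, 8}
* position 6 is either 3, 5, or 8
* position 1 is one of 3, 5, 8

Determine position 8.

The 8 variables draw from only 8 values {1, 2, 3, 5, 6, 7, 8, 9}, so each is used; only position 4 can be 6, hence position 4 = 6.
The 7 still-open variables draw from only 7 values {1, 2, 3, 5, 7, 8, 9}, so each is used; only position 5 can be 1, hence position 5 = 1.
The 3 variables position 1, position 3, position 6 are confined to {3, 5, 8}, which locks those values in; drop them from position 8.
So position 8 = 7.

7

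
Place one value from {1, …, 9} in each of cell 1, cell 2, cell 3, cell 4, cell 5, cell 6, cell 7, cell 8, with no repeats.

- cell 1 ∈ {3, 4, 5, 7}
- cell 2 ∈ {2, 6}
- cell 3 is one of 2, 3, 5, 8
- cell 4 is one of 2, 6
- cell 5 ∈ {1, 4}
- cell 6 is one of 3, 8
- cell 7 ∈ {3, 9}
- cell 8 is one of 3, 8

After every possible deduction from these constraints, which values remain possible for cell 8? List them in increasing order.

3, 8

cell 2 and cell 4 between them cover only {2, 6} — a naked pair. Remove those values from cell 3.
cell 6 and cell 8 share exactly the 2 values {3, 8}; by pigeonhole those values go to them, so strike 3, 8 from cell 1, cell 3, cell 7.
That leaves cell 3 = 5. Strike 5 from cell 1.
cell 7's domain is down to {9}, so cell 7 = 9.
No further eliminations apply; cell 8 can still be any of 3, 8.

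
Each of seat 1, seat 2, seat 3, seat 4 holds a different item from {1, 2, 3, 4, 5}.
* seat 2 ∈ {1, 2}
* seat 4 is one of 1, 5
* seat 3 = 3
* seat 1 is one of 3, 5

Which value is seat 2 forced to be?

seat 3 has just one choice, so seat 3 = 3. Remove 3 from seat 1.
That leaves seat 1 = 5. Eliminate 5 elsewhere: seat 4.
seat 4 must be 1 (only option left). Remove 1 from seat 2.
So seat 2 = 2.

2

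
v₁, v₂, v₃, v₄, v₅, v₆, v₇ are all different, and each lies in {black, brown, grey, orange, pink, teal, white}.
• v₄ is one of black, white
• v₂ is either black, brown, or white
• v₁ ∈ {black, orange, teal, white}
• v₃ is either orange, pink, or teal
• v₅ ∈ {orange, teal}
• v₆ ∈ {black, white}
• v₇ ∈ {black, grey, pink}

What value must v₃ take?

pink

The 7 variables together cover exactly {black, brown, grey, orange, pink, teal, white} — 7 values for 7 variables — and brown appears only in v₂'s list, so v₂ = brown.
Among the 6 still-open variables, grey fits only v₇ (and all 6 values in {black, grey, orange, pink, teal, white} must be used), so v₇ = grey.
The 5 still-open variables draw from only 5 values {black, orange, pink, teal, white}, so each is used; only v₃ can be pink, hence v₃ = pink.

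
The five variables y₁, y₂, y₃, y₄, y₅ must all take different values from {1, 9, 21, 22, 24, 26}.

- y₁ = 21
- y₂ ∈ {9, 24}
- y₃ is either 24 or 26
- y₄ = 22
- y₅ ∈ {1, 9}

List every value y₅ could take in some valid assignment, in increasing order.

y₁ must be 21 (only option left).
y₄ must be 22 (only option left).
No further eliminations apply; y₅ can still be any of 1, 9.

1, 9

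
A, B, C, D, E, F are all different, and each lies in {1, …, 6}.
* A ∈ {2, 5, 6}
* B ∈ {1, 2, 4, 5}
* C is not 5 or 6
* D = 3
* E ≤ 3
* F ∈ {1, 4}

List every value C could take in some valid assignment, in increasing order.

1, 2, 4

D must be 3 (only option left). So C, E can't be 3.
The 5 still-open variables together cover exactly {1, 2, 4, 5, 6} — 5 values for 5 variables — and 6 appears only in A's list, so A = 6.
Among the 4 still-open variables, 5 fits only B (and all 4 values in {1, 2, 4, 5} must be used), so B = 5.
No further eliminations apply; C can still be any of 1, 2, 4.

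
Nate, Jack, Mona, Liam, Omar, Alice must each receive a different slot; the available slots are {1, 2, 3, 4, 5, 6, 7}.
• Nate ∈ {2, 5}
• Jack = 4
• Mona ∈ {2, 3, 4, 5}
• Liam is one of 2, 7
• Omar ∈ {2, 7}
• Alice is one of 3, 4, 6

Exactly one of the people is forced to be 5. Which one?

Nate

Jack must be 4 (only option left). Strike 4 from Mona, Alice.
The 5 still-open variables together cover exactly {2, 3, 5, 6, 7} — 5 values for 5 variables — and 6 appears only in Alice's list, so Alice = 6.
The 4 still-open variables draw from only 4 values {2, 3, 5, 7}, so each is used; only Mona can be 3, hence Mona = 3.
The 3 still-open variables together cover exactly {2, 5, 7} — 3 values for 3 variables — and 5 appears only in Nate's list, so Nate = 5.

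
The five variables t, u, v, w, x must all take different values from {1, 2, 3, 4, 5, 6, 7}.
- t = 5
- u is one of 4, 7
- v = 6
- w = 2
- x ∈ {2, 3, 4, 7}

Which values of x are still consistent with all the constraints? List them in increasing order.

3, 4, 7

t's domain is down to {5}, so t = 5.
That leaves v = 6.
That leaves w = 2. Remove 2 from x.
No further eliminations apply; x can still be any of 3, 4, 7.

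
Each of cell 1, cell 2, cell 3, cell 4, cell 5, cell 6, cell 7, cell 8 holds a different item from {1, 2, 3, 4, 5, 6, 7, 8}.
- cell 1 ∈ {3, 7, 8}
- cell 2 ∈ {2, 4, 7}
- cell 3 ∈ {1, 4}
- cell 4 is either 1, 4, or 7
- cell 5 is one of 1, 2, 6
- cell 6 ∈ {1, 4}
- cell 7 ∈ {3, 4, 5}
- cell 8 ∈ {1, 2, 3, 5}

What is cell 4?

The 8 variables together cover exactly {1, 2, 3, 4, 5, 6, 7, 8} — 8 values for 8 variables — and 6 appears only in cell 5's list, so cell 5 = 6.
The 7 still-open variables draw from only 7 values {1, 2, 3, 4, 5, 7, 8}, so each is used; only cell 1 can be 8, hence cell 1 = 8.
cell 3 and cell 6 share exactly the 2 values {1, 4}; by pigeonhole those values go to them, so strike 1, 4 from cell 2, cell 4, cell 7, cell 8.
So cell 4 = 7.

7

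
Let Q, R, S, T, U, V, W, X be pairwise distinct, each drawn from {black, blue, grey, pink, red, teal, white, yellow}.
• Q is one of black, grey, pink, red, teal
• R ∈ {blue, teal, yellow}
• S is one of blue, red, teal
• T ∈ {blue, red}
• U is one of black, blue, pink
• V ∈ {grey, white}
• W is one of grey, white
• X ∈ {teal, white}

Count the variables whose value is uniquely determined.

The 8 variables draw from only 8 values {black, blue, grey, pink, red, teal, white, yellow}, so each is used; only R can be yellow, hence R = yellow.
V and W share exactly the 2 values {grey, white}; by pigeonhole those values go to them, so strike grey, white from Q, X.
That leaves X = teal. Eliminate teal elsewhere: Q, S.
S and T between them cover only {blue, red} — a naked pair. Remove those values from Q, U.
Determined: R=yellow, X=teal. The other variables each still have more than one consistent value. That makes 2.

2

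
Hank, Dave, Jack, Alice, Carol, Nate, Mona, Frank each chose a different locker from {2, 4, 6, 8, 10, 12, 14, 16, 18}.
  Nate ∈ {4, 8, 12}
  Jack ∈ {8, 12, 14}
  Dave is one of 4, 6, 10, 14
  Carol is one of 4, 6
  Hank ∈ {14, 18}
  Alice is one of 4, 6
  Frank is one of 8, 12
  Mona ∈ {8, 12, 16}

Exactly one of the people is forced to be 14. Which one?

Jack

The 8 variables draw from only 8 values {4, 6, 8, 10, 12, 14, 16, 18}, so each is used; only Dave can be 10, hence Dave = 10.
Among the 7 still-open variables, 16 fits only Mona (and all 7 values in {4, 6, 8, 12, 14, 16, 18} must be used), so Mona = 16.
Among the 6 still-open variables, 18 fits only Hank (and all 6 values in {4, 6, 8, 12, 14, 18} must be used), so Hank = 18.
The 5 still-open variables together cover exactly {4, 6, 8, 12, 14} — 5 values for 5 variables — and 14 appears only in Jack's list, so Jack = 14.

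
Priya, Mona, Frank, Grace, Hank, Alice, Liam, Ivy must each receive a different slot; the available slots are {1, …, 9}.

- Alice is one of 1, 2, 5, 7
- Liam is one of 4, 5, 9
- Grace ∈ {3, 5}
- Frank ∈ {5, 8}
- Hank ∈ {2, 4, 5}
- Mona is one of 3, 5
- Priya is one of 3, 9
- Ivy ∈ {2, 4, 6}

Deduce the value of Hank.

2

The 2 variables Mona and Grace are confined to {3, 5}, which locks those values in; drop them from Priya, Frank, Hank, Alice, Liam.
Priya's domain is down to {9}, so Priya = 9. Remove 9 from Liam.
Frank must be 8 (only option left).
Liam's domain is down to {4}, so Liam = 4. Eliminate 4 elsewhere: Hank, Ivy.
So Hank = 2.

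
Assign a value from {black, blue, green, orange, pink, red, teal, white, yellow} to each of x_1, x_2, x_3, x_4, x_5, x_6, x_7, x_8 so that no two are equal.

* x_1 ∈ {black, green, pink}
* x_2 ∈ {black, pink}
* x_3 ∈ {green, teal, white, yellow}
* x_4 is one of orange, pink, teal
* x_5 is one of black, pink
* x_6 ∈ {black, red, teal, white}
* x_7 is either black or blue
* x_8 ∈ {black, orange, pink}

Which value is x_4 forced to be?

teal

The 2 variables x_2 and x_5 are confined to {black, pink}, which locks those values in; drop them from x_1, x_4, x_6, x_7, x_8.
x_1 must be green (only option left). Strike green from x_3.
x_7's domain is down to {blue}, so x_7 = blue.
x_8 has just one choice, so x_8 = orange. Eliminate orange elsewhere: x_4.
So x_4 = teal.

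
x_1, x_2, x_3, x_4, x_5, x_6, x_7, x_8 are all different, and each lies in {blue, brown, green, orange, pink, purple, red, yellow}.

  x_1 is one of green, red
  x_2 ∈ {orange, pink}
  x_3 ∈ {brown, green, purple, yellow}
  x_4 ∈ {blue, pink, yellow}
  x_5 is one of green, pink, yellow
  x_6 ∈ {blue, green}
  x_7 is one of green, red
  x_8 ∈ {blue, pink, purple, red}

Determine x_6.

blue

The 8 variables draw from only 8 values {blue, brown, green, orange, pink, purple, red, yellow}, so each is used; only x_3 can be brown, hence x_3 = brown.
The 7 still-open variables draw from only 7 values {blue, green, orange, pink, purple, red, yellow}, so each is used; only x_2 can be orange, hence x_2 = orange.
The 6 still-open variables draw from only 6 values {blue, green, pink, purple, red, yellow}, so each is used; only x_8 can be purple, hence x_8 = purple.
x_1 and x_7 between them cover only {green, red} — a naked pair. Remove those values from x_5, x_6.
So x_6 = blue.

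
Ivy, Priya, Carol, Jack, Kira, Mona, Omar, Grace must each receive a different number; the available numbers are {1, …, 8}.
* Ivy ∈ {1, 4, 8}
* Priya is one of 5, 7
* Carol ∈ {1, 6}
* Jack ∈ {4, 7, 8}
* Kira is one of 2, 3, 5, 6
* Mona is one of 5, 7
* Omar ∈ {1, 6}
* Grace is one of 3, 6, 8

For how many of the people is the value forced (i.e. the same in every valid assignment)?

2

The 8 variables draw from only 8 values {1, 2, 3, 4, 5, 6, 7, 8}, so each is used; only Kira can be 2, hence Kira = 2.
The 7 still-open variables draw from only 7 values {1, 3, 4, 5, 6, 7, 8}, so each is used; only Grace can be 3, hence Grace = 3.
The 2 variables Priya and Mona are confined to {5, 7}, which locks those values in; drop them from Jack.
Carol and Omar between them cover only {1, 6} — a naked pair. Remove those values from Ivy.
Determined: Kira=2, Grace=3. The other people each still have more than one consistent value. That makes 2.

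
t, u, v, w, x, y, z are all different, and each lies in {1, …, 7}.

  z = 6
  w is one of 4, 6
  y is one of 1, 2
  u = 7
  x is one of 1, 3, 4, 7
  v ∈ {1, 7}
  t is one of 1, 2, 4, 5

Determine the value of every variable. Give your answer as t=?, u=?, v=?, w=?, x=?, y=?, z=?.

u has just one choice, so u = 7. So v, x can't be 7.
v must be 1 (only option left). So t, x, y can't be 1.
y has just one choice, so y = 2. Remove 2 from t.
z has just one choice, so z = 6. Remove 6 from w.
w has just one choice, so w = 4. Eliminate 4 elsewhere: t, x.
x has just one choice, so x = 3.
t's domain is down to {5}, so t = 5.

t=5, u=7, v=1, w=4, x=3, y=2, z=6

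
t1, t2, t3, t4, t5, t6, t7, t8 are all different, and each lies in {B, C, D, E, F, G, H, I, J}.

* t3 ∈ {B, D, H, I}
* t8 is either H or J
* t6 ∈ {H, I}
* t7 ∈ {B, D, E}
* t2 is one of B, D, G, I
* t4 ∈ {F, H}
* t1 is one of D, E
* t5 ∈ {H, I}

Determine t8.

J

The 8 variables together cover exactly {B, D, E, F, G, H, I, J} — 8 values for 8 variables — and F appears only in t4's list, so t4 = F.
Among the 7 still-open variables, G fits only t2 (and all 7 values in {B, D, E, G, H, I, J} must be used), so t2 = G.
Among the 6 still-open variables, J fits only t8 (and all 6 values in {B, D, E, H, I, J} must be used), so t8 = J.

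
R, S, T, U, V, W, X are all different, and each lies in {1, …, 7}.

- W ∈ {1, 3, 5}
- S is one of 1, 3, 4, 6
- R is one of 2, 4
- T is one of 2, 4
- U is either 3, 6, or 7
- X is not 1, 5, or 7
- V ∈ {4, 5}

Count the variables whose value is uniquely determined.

Among the 7 variables, 7 fits only U (and all 7 values in {1, 2, 3, 4, 5, 6, 7} must be used), so U = 7.
The 2 variables R and T are confined to {2, 4}, which locks those values in; drop them from S, V, X.
V must be 5 (only option left). Remove 5 from W.
Determined: U=7, V=5. The other variables each still have more than one consistent value. That makes 2.

2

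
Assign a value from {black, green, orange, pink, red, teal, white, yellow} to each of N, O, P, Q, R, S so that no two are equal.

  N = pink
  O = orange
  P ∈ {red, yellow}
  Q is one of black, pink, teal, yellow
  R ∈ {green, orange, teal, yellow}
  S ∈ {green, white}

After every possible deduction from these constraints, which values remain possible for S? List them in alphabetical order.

N's domain is down to {pink}, so N = pink. Eliminate pink elsewhere: Q.
O must be orange (only option left). Remove orange from R.
No further eliminations apply; S can still be any of green, white.

green, white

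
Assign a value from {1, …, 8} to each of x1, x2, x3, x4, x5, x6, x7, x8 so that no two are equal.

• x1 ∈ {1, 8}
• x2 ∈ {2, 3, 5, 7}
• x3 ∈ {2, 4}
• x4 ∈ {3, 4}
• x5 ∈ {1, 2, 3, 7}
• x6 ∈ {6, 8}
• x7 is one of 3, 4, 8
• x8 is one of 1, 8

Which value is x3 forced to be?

2

The 8 variables draw from only 8 values {1, 2, 3, 4, 5, 6, 7, 8}, so each is used; only x2 can be 5, hence x2 = 5.
Among the 7 still-open variables, 6 fits only x6 (and all 7 values in {1, 2, 3, 4, 6, 7, 8} must be used), so x6 = 6.
The 6 still-open variables together cover exactly {1, 2, 3, 4, 7, 8} — 6 values for 6 variables — and 7 appears only in x5's list, so x5 = 7.
The 5 still-open variables together cover exactly {1, 2, 3, 4, 8} — 5 values for 5 variables — and 2 appears only in x3's list, so x3 = 2.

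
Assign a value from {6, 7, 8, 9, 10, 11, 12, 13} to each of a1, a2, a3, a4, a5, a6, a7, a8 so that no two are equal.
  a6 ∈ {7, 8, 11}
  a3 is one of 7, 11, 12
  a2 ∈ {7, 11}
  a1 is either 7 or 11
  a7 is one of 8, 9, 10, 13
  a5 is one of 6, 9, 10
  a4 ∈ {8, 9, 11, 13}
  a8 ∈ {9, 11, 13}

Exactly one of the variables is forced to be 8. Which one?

a6

Among the 8 variables, 6 fits only a5 (and all 8 values in {6, 7, 8, 9, 10, 11, 12, 13} must be used), so a5 = 6.
The 7 still-open variables together cover exactly {7, 8, 9, 10, 11, 12, 13} — 7 values for 7 variables — and 10 appears only in a7's list, so a7 = 10.
The 6 still-open variables draw from only 6 values {7, 8, 9, 11, 12, 13}, so each is used; only a3 can be 12, hence a3 = 12.
The 2 variables a1 and a2 are confined to {7, 11}, which locks those values in; drop them from a4, a6, a8.
So 8 goes to a6.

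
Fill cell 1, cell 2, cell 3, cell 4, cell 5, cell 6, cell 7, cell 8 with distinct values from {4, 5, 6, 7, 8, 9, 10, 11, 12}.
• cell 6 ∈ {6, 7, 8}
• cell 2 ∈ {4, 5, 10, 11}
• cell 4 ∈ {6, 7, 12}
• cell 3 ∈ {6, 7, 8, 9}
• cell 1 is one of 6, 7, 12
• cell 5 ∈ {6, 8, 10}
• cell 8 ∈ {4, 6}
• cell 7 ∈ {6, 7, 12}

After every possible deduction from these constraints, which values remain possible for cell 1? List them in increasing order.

cell 1, cell 4, cell 7 between them cover only {6, 7, 12} — a naked triple. Remove those values from cell 3, cell 5, cell 6, cell 8.
That leaves cell 6 = 8. Eliminate 8 elsewhere: cell 3, cell 5.
cell 8 must be 4 (only option left). So cell 2 can't be 4.
cell 3 has just one choice, so cell 3 = 9.
cell 5's domain is down to {10}, so cell 5 = 10. Remove 10 from cell 2.
No further eliminations apply; cell 1 can still be any of 6, 7, 12.

6, 7, 12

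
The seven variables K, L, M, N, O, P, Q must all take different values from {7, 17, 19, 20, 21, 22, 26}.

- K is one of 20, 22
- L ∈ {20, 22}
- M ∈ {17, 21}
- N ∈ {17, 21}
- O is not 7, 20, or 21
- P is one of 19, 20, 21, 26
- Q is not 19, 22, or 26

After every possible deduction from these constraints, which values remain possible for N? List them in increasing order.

17, 21

Among the 7 variables, 7 fits only Q (and all 7 values in {7, 17, 19, 20, 21, 22, 26} must be used), so Q = 7.
The 2 variables K and L are confined to {20, 22}, which locks those values in; drop them from O, P.
M and N between them cover only {17, 21} — a naked pair. Remove those values from O, P.
No further eliminations apply; N can still be any of 17, 21.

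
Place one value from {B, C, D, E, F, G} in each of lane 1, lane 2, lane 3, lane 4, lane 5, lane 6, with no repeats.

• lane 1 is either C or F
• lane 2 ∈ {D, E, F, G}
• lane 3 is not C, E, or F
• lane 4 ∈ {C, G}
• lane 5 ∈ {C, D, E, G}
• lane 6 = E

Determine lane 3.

B

lane 6 must be E (only option left). So lane 2, lane 5 can't be E.
The 5 still-open variables together cover exactly {B, C, D, F, G} — 5 values for 5 variables — and B appears only in lane 3's list, so lane 3 = B.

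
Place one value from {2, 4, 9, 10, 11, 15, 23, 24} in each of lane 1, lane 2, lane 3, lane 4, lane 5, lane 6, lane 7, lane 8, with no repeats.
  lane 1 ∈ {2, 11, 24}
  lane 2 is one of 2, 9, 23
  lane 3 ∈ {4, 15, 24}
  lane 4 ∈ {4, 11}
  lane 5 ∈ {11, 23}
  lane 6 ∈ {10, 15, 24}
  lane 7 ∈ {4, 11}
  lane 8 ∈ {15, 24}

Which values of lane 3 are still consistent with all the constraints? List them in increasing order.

The 8 variables together cover exactly {2, 4, 9, 10, 11, 15, 23, 24} — 8 values for 8 variables — and 9 appears only in lane 2's list, so lane 2 = 9.
Among the 7 still-open variables, 2 fits only lane 1 (and all 7 values in {2, 4, 10, 11, 15, 23, 24} must be used), so lane 1 = 2.
The 6 still-open variables draw from only 6 values {4, 10, 11, 15, 23, 24}, so each is used; only lane 6 can be 10, hence lane 6 = 10.
The 5 still-open variables draw from only 5 values {4, 11, 15, 23, 24}, so each is used; only lane 5 can be 23, hence lane 5 = 23.
lane 4 and lane 7 between them cover only {4, 11} — a naked pair. Remove those values from lane 3.
No further eliminations apply; lane 3 can still be any of 15, 24.

15, 24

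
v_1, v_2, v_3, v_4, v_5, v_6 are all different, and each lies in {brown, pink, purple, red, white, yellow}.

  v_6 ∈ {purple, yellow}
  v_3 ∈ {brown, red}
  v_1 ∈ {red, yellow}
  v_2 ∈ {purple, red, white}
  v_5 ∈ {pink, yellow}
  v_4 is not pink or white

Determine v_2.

white

The 6 variables together cover exactly {brown, pink, purple, red, white, yellow} — 6 values for 6 variables — and pink appears only in v_5's list, so v_5 = pink.
The 5 still-open variables draw from only 5 values {brown, purple, red, white, yellow}, so each is used; only v_2 can be white, hence v_2 = white.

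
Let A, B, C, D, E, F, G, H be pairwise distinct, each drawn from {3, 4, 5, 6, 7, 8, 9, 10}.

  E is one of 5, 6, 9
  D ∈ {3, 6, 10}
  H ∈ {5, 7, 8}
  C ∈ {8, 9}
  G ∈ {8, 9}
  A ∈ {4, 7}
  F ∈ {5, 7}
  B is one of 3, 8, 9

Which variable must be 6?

Among the 8 variables, 4 fits only A (and all 8 values in {3, 4, 5, 6, 7, 8, 9, 10} must be used), so A = 4.
Among the 7 still-open variables, 10 fits only D (and all 7 values in {3, 5, 6, 7, 8, 9, 10} must be used), so D = 10.
The 6 still-open variables draw from only 6 values {3, 5, 6, 7, 8, 9}, so each is used; only B can be 3, hence B = 3.
The 5 still-open variables draw from only 5 values {5, 6, 7, 8, 9}, so each is used; only E can be 6, hence E = 6.

E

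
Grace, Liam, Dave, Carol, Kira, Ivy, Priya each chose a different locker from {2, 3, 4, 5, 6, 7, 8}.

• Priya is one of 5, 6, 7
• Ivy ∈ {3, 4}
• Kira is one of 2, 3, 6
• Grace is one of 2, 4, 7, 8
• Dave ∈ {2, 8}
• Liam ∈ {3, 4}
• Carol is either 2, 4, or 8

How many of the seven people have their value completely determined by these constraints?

3

Among the 7 variables, 5 fits only Priya (and all 7 values in {2, 3, 4, 5, 6, 7, 8} must be used), so Priya = 5.
The 6 still-open variables draw from only 6 values {2, 3, 4, 6, 7, 8}, so each is used; only Kira can be 6, hence Kira = 6.
The 5 still-open variables draw from only 5 values {2, 3, 4, 7, 8}, so each is used; only Grace can be 7, hence Grace = 7.
Liam and Ivy between them cover only {3, 4} — a naked pair. Remove those values from Carol.
Determined: Grace=7, Kira=6, Priya=5. The other people each still have more than one consistent value. That makes 3.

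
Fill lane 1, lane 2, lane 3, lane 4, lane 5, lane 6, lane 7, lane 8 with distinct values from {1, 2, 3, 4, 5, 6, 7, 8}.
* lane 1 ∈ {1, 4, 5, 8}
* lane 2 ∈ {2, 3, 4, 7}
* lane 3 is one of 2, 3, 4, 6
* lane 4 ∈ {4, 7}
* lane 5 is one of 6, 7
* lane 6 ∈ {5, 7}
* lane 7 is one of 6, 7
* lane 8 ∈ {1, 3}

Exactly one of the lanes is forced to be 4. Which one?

lane 4

Among the 8 variables, 8 fits only lane 1 (and all 8 values in {1, 2, 3, 4, 5, 6, 7, 8} must be used), so lane 1 = 8.
The 7 still-open variables together cover exactly {1, 2, 3, 4, 5, 6, 7} — 7 values for 7 variables — and 1 appears only in lane 8's list, so lane 8 = 1.
The 6 still-open variables draw from only 6 values {2, 3, 4, 5, 6, 7}, so each is used; only lane 6 can be 5, hence lane 6 = 5.
The 2 variables lane 5 and lane 7 are confined to {6, 7}, which locks those values in; drop them from lane 2, lane 3, lane 4.
So 4 goes to lane 4.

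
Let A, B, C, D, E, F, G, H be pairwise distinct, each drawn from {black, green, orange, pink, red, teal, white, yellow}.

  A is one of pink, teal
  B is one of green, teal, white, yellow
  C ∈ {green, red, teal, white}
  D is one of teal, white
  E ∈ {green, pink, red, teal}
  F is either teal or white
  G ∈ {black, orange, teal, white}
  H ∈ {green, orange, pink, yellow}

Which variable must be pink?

The 8 variables together cover exactly {black, green, orange, pink, red, teal, white, yellow} — 8 values for 8 variables — and black appears only in G's list, so G = black.
The 7 still-open variables together cover exactly {green, orange, pink, red, teal, white, yellow} — 7 values for 7 variables — and orange appears only in H's list, so H = orange.
Among the 6 still-open variables, yellow fits only B (and all 6 values in {green, pink, red, teal, white, yellow} must be used), so B = yellow.
D and F share exactly the 2 values {teal, white}; by pigeonhole those values go to them, so strike teal, white from A, C, E.
So pink goes to A.

A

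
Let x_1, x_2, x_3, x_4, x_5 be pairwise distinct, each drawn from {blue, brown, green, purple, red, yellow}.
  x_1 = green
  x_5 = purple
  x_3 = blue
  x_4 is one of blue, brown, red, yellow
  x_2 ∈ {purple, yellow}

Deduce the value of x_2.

x_1 has just one choice, so x_1 = green.
x_3 has just one choice, so x_3 = blue. Remove blue from x_4.
x_5 must be purple (only option left). So x_2 can't be purple.
So x_2 = yellow.

yellow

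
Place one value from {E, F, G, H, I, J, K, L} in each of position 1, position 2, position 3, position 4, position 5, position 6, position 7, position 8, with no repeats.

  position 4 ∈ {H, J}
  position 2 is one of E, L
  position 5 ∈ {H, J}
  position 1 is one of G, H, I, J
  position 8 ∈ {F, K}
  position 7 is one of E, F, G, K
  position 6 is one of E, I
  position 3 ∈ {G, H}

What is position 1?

Among the 8 variables, L fits only position 2 (and all 8 values in {E, F, G, H, I, J, K, L} must be used), so position 2 = L.
The 2 variables position 4 and position 5 are confined to {H, J}, which locks those values in; drop them from position 1, position 3.
position 3 must be G (only option left). Strike G from position 1, position 7.
So position 1 = I.

I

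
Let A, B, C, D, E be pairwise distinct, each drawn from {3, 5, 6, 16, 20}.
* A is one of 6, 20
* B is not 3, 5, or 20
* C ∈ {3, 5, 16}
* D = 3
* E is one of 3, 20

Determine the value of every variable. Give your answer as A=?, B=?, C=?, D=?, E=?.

D must be 3 (only option left). Remove 3 from C, E.
E has just one choice, so E = 20. So A can't be 20.
That leaves A = 6. So B can't be 6.
That leaves B = 16. Strike 16 from C.
C must be 5 (only option left).

A=6, B=16, C=5, D=3, E=20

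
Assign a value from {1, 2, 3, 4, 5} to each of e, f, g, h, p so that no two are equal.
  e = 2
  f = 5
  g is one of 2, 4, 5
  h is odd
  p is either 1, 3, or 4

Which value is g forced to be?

4

e has just one choice, so e = 2. So g can't be 2.
f must be 5 (only option left). Eliminate 5 elsewhere: g, h.
So g = 4.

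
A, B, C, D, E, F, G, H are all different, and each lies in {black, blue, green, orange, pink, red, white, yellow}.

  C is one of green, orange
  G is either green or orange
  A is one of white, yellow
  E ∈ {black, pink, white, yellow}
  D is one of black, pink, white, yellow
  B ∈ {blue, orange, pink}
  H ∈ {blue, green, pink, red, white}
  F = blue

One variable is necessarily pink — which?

B

F's domain is down to {blue}, so F = blue. Remove blue from B, H.
The 7 still-open variables together cover exactly {black, green, orange, pink, red, white, yellow} — 7 values for 7 variables — and red appears only in H's list, so H = red.
C and G share exactly the 2 values {green, orange}; by pigeonhole those values go to them, so strike green, orange from B.
So pink goes to B.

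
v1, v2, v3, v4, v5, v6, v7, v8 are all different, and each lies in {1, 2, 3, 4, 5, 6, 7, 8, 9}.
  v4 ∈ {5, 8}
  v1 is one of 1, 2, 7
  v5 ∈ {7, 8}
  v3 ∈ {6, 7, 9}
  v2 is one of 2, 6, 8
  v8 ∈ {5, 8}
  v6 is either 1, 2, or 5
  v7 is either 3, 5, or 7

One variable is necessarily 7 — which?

v5

The 8 variables draw from only 8 values {1, 2, 3, 5, 6, 7, 8, 9}, so each is used; only v7 can be 3, hence v7 = 3.
The 7 still-open variables together cover exactly {1, 2, 5, 6, 7, 8, 9} — 7 values for 7 variables — and 9 appears only in v3's list, so v3 = 9.
The 6 still-open variables together cover exactly {1, 2, 5, 6, 7, 8} — 6 values for 6 variables — and 6 appears only in v2's list, so v2 = 6.
The 2 variables v4 and v8 are confined to {5, 8}, which locks those values in; drop them from v5, v6.
So 7 goes to v5.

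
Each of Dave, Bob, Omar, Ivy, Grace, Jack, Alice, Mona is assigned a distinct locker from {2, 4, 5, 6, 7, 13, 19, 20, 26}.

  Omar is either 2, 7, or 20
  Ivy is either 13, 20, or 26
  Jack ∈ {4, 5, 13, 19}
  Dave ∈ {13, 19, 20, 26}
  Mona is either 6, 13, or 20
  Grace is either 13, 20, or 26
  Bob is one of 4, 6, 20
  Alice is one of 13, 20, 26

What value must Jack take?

5

The 3 variables Ivy, Grace, Alice are confined to {13, 20, 26}, which locks those values in; drop them from Dave, Bob, Omar, Jack, Mona.
Dave must be 19 (only option left). Eliminate 19 elsewhere: Jack.
Mona must be 6 (only option left). Strike 6 from Bob.
Bob must be 4 (only option left). So Jack can't be 4.
So Jack = 5.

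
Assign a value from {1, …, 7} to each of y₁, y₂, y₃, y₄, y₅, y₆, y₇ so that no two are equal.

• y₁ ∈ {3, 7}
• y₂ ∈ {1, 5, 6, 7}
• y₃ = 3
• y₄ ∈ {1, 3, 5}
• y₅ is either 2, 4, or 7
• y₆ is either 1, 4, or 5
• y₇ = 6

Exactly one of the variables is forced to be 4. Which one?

y₃ has just one choice, so y₃ = 3. So y₁, y₄ can't be 3.
y₇'s domain is down to {6}, so y₇ = 6. Strike 6 from y₂.
That leaves y₁ = 7. Strike 7 from y₂, y₅.
Among the 4 still-open variables, 2 fits only y₅ (and all 4 values in {1, 2, 4, 5} must be used), so y₅ = 2.
The 3 still-open variables together cover exactly {1, 4, 5} — 3 values for 3 variables — and 4 appears only in y₆'s list, so y₆ = 4.

y₆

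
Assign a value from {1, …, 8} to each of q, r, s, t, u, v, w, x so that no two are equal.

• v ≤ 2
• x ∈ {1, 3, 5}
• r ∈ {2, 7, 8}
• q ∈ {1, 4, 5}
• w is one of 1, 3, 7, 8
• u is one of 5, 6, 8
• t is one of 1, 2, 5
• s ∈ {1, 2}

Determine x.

The 8 variables draw from only 8 values {1, 2, 3, 4, 5, 6, 7, 8}, so each is used; only q can be 4, hence q = 4.
The 7 still-open variables together cover exactly {1, 2, 3, 5, 6, 7, 8} — 7 values for 7 variables — and 6 appears only in u's list, so u = 6.
s and v share exactly the 2 values {1, 2}; by pigeonhole those values go to them, so strike 1, 2 from r, t, w, x.
That leaves t = 5. Remove 5 from x.
So x = 3.

3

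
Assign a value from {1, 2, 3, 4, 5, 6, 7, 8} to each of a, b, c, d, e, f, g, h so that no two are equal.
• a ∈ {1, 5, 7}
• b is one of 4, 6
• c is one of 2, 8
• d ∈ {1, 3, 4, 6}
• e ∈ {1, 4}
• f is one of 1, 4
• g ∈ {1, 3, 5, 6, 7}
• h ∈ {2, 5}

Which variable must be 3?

The 8 variables together cover exactly {1, 2, 3, 4, 5, 6, 7, 8} — 8 values for 8 variables — and 8 appears only in c's list, so c = 8.
The 7 still-open variables draw from only 7 values {1, 2, 3, 4, 5, 6, 7}, so each is used; only h can be 2, hence h = 2.
e and f share exactly the 2 values {1, 4}; by pigeonhole those values go to them, so strike 1, 4 from a, b, d, g.
b's domain is down to {6}, so b = 6. Strike 6 from d, g.
So 3 goes to d.

d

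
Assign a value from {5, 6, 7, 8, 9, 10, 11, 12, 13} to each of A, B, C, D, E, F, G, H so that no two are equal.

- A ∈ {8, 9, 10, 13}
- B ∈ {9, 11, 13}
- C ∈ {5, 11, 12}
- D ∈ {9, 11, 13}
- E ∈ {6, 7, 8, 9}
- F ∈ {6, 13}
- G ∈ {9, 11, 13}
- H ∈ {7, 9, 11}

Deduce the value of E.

B, D, G between them cover only {9, 11, 13} — a naked triple. Remove those values from A, C, E, F, H.
F's domain is down to {6}, so F = 6. Eliminate 6 elsewhere: E.
H has just one choice, so H = 7. Remove 7 from E.
So E = 8.

8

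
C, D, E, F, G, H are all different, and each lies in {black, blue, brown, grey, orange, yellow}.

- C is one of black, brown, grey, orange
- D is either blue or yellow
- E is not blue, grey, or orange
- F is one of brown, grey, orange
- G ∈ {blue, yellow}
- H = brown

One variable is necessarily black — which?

E

H must be brown (only option left). So C, E, F can't be brown.
D and G share exactly the 2 values {blue, yellow}; by pigeonhole those values go to them, so strike blue, yellow from E.
So black goes to E.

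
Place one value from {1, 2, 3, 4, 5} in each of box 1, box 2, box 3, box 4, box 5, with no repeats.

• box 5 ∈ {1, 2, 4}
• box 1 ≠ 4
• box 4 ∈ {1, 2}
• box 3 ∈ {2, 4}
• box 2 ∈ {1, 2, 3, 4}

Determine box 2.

The 5 variables draw from only 5 values {1, 2, 3, 4, 5}, so each is used; only box 1 can be 5, hence box 1 = 5.
The 4 still-open variables together cover exactly {1, 2, 3, 4} — 4 values for 4 variables — and 3 appears only in box 2's list, so box 2 = 3.

3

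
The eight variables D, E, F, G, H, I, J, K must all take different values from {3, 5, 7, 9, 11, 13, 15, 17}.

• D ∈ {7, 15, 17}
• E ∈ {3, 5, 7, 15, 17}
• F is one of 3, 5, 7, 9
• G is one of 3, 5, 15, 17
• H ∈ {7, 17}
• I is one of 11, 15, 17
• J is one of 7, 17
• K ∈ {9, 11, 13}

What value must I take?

Among the 8 variables, 13 fits only K (and all 8 values in {3, 5, 7, 9, 11, 13, 15, 17} must be used), so K = 13.
Among the 7 still-open variables, 9 fits only F (and all 7 values in {3, 5, 7, 9, 11, 15, 17} must be used), so F = 9.
The 6 still-open variables together cover exactly {3, 5, 7, 11, 15, 17} — 6 values for 6 variables — and 11 appears only in I's list, so I = 11.

11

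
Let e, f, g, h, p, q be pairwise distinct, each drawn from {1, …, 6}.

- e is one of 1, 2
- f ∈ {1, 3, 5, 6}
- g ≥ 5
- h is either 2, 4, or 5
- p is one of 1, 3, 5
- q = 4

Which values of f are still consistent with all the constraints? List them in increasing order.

1, 3, 5, 6

q must be 4 (only option left). Strike 4 from h.
No further eliminations apply; f can still be any of 1, 3, 5, 6.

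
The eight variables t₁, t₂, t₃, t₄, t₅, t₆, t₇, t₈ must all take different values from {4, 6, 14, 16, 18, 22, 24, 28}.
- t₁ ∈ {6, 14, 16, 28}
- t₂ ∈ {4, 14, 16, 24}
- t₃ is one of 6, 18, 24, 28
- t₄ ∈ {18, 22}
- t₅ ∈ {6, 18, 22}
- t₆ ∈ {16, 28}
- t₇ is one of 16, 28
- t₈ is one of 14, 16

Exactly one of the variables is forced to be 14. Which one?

Among the 8 variables, 4 fits only t₂ (and all 8 values in {4, 6, 14, 16, 18, 22, 24, 28} must be used), so t₂ = 4.
Among the 7 still-open variables, 24 fits only t₃ (and all 7 values in {6, 14, 16, 18, 22, 24, 28} must be used), so t₃ = 24.
t₆ and t₇ share exactly the 2 values {16, 28}; by pigeonhole those values go to them, so strike 16, 28 from t₁, t₈.
So 14 goes to t₈.

t₈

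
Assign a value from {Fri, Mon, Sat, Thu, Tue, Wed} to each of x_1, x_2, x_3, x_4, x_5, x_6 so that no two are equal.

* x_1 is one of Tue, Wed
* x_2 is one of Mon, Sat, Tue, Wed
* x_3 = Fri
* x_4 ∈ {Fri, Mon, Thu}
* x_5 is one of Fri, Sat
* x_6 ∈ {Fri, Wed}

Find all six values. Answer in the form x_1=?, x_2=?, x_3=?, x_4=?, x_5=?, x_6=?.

x_3 has just one choice, so x_3 = Fri. Remove Fri from x_4, x_5, x_6.
x_5's domain is down to {Sat}, so x_5 = Sat. Strike Sat from x_2.
x_6's domain is down to {Wed}, so x_6 = Wed. Remove Wed from x_1, x_2.
x_1's domain is down to {Tue}, so x_1 = Tue. So x_2 can't be Tue.
That leaves x_2 = Mon. Strike Mon from x_4.
x_4 must be Thu (only option left).

x_1=Tue, x_2=Mon, x_3=Fri, x_4=Thu, x_5=Sat, x_6=Wed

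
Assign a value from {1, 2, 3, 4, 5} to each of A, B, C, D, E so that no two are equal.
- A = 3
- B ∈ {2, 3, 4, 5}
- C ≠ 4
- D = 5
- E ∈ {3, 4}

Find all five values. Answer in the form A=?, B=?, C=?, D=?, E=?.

A=3, B=2, C=1, D=5, E=4

A must be 3 (only option left). So B, C, E can't be 3.
D must be 5 (only option left). Strike 5 from B, C.
E's domain is down to {4}, so E = 4. So B can't be 4.
That leaves B = 2. So C can't be 2.
C must be 1 (only option left).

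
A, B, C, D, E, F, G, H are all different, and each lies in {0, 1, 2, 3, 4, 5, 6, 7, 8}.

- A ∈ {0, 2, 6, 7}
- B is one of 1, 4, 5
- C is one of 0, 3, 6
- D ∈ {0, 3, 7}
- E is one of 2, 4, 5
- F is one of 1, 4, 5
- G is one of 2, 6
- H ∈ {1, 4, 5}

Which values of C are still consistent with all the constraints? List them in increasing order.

B, F, H share exactly the 3 values {1, 4, 5}; by pigeonhole those values go to them, so strike 1, 4, 5 from E.
E's domain is down to {2}, so E = 2. Strike 2 from A, G.
That leaves G = 6. Eliminate 6 elsewhere: A, C.
No further eliminations apply; C can still be any of 0, 3.

0, 3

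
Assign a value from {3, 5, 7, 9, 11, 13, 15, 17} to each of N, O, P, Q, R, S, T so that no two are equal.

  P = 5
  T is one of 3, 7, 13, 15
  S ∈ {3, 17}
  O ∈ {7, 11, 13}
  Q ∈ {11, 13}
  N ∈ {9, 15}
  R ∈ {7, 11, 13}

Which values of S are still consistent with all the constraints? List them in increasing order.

3, 17

P has just one choice, so P = 5.
O, Q, R share exactly the 3 values {7, 11, 13}; by pigeonhole those values go to them, so strike 7, 11, 13 from T.
No further eliminations apply; S can still be any of 3, 17.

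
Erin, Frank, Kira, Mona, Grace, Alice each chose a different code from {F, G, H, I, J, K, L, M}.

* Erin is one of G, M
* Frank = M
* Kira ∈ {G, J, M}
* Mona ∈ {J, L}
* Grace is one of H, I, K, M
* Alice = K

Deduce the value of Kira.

J

Frank must be M (only option left). Strike M from Erin, Kira, Grace.
Alice has just one choice, so Alice = K. Eliminate K elsewhere: Grace.
Erin's domain is down to {G}, so Erin = G. Remove G from Kira.
So Kira = J.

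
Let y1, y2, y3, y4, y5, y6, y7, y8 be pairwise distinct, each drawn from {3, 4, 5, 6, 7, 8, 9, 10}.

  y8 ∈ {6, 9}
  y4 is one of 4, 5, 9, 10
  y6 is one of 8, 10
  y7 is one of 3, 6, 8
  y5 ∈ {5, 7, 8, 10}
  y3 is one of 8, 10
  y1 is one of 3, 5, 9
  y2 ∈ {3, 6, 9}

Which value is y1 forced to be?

5

The 8 variables draw from only 8 values {3, 4, 5, 6, 7, 8, 9, 10}, so each is used; only y4 can be 4, hence y4 = 4.
Among the 7 still-open variables, 7 fits only y5 (and all 7 values in {3, 5, 6, 7, 8, 9, 10} must be used), so y5 = 7.
The 6 still-open variables draw from only 6 values {3, 5, 6, 8, 9, 10}, so each is used; only y1 can be 5, hence y1 = 5.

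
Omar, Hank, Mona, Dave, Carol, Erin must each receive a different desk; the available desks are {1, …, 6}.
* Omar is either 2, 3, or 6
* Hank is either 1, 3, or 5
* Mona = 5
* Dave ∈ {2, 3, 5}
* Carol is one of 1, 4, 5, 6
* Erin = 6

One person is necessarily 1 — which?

Mona must be 5 (only option left). Eliminate 5 elsewhere: Hank, Dave, Carol.
Erin has just one choice, so Erin = 6. Strike 6 from Omar, Carol.
Among the 4 still-open variables, 4 fits only Carol (and all 4 values in {1, 2, 3, 4} must be used), so Carol = 4.
Among the 3 still-open variables, 1 fits only Hank (and all 3 values in {1, 2, 3} must be used), so Hank = 1.

Hank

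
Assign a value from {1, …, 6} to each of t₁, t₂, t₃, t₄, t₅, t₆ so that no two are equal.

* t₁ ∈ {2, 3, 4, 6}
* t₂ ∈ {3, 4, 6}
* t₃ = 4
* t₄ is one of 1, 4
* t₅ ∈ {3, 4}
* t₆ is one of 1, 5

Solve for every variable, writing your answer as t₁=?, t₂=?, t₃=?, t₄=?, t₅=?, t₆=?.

t₁=2, t₂=6, t₃=4, t₄=1, t₅=3, t₆=5

t₃ has just one choice, so t₃ = 4. So t₁, t₂, t₄, t₅ can't be 4.
That leaves t₄ = 1. Remove 1 from t₆.
t₅ must be 3 (only option left). Eliminate 3 elsewhere: t₁, t₂.
That leaves t₆ = 5.
t₂ must be 6 (only option left). Remove 6 from t₁.
t₁'s domain is down to {2}, so t₁ = 2.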